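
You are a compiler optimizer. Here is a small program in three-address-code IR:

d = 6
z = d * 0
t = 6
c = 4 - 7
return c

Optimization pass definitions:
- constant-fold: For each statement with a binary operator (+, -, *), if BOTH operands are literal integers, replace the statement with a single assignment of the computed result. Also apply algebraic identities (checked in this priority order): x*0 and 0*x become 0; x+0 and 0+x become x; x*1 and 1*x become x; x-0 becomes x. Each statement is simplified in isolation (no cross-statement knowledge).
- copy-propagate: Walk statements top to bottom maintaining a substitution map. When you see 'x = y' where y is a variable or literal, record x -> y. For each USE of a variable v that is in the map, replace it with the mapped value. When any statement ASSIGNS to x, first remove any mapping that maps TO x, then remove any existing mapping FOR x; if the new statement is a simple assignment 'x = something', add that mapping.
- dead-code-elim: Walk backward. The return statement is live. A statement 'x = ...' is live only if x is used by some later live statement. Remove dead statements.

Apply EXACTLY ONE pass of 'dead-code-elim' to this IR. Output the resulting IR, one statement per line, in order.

Answer: c = 4 - 7
return c

Derivation:
Applying dead-code-elim statement-by-statement:
  [5] return c  -> KEEP (return); live=['c']
  [4] c = 4 - 7  -> KEEP; live=[]
  [3] t = 6  -> DEAD (t not live)
  [2] z = d * 0  -> DEAD (z not live)
  [1] d = 6  -> DEAD (d not live)
Result (2 stmts):
  c = 4 - 7
  return c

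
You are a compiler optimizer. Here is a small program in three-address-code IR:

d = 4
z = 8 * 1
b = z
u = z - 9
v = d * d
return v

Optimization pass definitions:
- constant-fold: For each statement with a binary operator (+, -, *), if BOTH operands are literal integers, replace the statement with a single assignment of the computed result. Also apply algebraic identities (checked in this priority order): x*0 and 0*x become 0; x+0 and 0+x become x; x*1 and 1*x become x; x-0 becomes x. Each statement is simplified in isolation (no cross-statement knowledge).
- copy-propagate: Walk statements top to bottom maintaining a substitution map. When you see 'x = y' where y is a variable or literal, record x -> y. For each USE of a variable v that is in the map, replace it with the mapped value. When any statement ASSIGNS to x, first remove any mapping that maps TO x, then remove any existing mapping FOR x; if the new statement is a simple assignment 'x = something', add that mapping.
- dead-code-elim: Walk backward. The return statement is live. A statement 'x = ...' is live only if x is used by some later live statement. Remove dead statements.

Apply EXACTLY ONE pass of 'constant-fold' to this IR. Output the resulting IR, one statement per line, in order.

Applying constant-fold statement-by-statement:
  [1] d = 4  (unchanged)
  [2] z = 8 * 1  -> z = 8
  [3] b = z  (unchanged)
  [4] u = z - 9  (unchanged)
  [5] v = d * d  (unchanged)
  [6] return v  (unchanged)
Result (6 stmts):
  d = 4
  z = 8
  b = z
  u = z - 9
  v = d * d
  return v

Answer: d = 4
z = 8
b = z
u = z - 9
v = d * d
return v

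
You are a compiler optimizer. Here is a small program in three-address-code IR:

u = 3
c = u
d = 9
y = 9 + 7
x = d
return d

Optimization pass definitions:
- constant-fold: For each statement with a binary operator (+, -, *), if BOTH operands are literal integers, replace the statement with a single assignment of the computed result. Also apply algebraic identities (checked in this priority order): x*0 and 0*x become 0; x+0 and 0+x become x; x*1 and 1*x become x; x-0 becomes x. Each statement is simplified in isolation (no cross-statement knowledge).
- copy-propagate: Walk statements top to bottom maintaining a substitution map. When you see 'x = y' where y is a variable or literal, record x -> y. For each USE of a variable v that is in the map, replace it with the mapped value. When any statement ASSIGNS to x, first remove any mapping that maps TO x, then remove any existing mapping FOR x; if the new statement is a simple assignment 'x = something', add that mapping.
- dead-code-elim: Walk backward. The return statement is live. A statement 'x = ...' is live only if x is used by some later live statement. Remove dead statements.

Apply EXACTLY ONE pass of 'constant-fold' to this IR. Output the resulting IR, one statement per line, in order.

Applying constant-fold statement-by-statement:
  [1] u = 3  (unchanged)
  [2] c = u  (unchanged)
  [3] d = 9  (unchanged)
  [4] y = 9 + 7  -> y = 16
  [5] x = d  (unchanged)
  [6] return d  (unchanged)
Result (6 stmts):
  u = 3
  c = u
  d = 9
  y = 16
  x = d
  return d

Answer: u = 3
c = u
d = 9
y = 16
x = d
return d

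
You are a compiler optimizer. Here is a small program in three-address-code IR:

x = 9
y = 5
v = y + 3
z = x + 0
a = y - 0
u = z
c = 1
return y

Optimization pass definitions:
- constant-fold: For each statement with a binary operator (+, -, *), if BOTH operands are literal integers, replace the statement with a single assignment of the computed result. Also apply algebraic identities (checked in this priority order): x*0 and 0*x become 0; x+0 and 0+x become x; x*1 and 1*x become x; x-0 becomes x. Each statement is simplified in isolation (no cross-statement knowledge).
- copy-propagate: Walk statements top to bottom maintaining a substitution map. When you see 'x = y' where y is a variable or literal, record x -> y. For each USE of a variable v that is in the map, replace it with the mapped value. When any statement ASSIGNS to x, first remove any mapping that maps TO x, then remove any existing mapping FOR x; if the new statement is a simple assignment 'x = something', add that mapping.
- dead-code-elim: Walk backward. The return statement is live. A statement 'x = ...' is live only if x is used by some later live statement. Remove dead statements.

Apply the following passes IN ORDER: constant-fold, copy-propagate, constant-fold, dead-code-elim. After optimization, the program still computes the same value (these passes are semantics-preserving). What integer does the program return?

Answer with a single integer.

Answer: 5

Derivation:
Initial IR:
  x = 9
  y = 5
  v = y + 3
  z = x + 0
  a = y - 0
  u = z
  c = 1
  return y
After constant-fold (8 stmts):
  x = 9
  y = 5
  v = y + 3
  z = x
  a = y
  u = z
  c = 1
  return y
After copy-propagate (8 stmts):
  x = 9
  y = 5
  v = 5 + 3
  z = 9
  a = 5
  u = 9
  c = 1
  return 5
After constant-fold (8 stmts):
  x = 9
  y = 5
  v = 8
  z = 9
  a = 5
  u = 9
  c = 1
  return 5
After dead-code-elim (1 stmts):
  return 5
Evaluate:
  x = 9  =>  x = 9
  y = 5  =>  y = 5
  v = y + 3  =>  v = 8
  z = x + 0  =>  z = 9
  a = y - 0  =>  a = 5
  u = z  =>  u = 9
  c = 1  =>  c = 1
  return y = 5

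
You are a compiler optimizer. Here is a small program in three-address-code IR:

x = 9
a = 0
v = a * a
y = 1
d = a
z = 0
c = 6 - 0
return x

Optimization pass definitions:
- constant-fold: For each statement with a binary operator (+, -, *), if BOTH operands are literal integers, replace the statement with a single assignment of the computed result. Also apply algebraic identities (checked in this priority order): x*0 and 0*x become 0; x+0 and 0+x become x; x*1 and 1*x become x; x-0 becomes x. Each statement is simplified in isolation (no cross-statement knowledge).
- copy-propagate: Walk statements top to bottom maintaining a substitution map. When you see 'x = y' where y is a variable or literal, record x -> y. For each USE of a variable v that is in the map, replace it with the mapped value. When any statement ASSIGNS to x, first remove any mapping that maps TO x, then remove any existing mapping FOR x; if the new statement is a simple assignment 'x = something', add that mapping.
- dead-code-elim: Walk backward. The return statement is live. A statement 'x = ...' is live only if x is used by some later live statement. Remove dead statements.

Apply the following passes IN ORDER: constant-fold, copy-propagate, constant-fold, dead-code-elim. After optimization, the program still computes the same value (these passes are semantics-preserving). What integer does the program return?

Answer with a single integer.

Initial IR:
  x = 9
  a = 0
  v = a * a
  y = 1
  d = a
  z = 0
  c = 6 - 0
  return x
After constant-fold (8 stmts):
  x = 9
  a = 0
  v = a * a
  y = 1
  d = a
  z = 0
  c = 6
  return x
After copy-propagate (8 stmts):
  x = 9
  a = 0
  v = 0 * 0
  y = 1
  d = 0
  z = 0
  c = 6
  return 9
After constant-fold (8 stmts):
  x = 9
  a = 0
  v = 0
  y = 1
  d = 0
  z = 0
  c = 6
  return 9
After dead-code-elim (1 stmts):
  return 9
Evaluate:
  x = 9  =>  x = 9
  a = 0  =>  a = 0
  v = a * a  =>  v = 0
  y = 1  =>  y = 1
  d = a  =>  d = 0
  z = 0  =>  z = 0
  c = 6 - 0  =>  c = 6
  return x = 9

Answer: 9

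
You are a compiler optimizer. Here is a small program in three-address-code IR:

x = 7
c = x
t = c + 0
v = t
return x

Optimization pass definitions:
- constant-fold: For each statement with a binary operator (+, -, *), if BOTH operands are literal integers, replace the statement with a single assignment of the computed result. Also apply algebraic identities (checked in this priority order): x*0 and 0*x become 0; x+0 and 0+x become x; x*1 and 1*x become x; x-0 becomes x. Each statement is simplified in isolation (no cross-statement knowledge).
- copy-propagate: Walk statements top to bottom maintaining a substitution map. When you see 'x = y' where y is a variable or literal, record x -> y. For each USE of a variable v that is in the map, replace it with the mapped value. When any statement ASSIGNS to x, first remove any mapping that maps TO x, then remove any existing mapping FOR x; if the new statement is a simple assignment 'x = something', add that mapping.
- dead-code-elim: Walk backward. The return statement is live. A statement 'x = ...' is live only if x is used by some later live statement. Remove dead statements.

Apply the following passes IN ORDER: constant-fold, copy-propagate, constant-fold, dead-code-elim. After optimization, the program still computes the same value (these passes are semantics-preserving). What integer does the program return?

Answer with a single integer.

Answer: 7

Derivation:
Initial IR:
  x = 7
  c = x
  t = c + 0
  v = t
  return x
After constant-fold (5 stmts):
  x = 7
  c = x
  t = c
  v = t
  return x
After copy-propagate (5 stmts):
  x = 7
  c = 7
  t = 7
  v = 7
  return 7
After constant-fold (5 stmts):
  x = 7
  c = 7
  t = 7
  v = 7
  return 7
After dead-code-elim (1 stmts):
  return 7
Evaluate:
  x = 7  =>  x = 7
  c = x  =>  c = 7
  t = c + 0  =>  t = 7
  v = t  =>  v = 7
  return x = 7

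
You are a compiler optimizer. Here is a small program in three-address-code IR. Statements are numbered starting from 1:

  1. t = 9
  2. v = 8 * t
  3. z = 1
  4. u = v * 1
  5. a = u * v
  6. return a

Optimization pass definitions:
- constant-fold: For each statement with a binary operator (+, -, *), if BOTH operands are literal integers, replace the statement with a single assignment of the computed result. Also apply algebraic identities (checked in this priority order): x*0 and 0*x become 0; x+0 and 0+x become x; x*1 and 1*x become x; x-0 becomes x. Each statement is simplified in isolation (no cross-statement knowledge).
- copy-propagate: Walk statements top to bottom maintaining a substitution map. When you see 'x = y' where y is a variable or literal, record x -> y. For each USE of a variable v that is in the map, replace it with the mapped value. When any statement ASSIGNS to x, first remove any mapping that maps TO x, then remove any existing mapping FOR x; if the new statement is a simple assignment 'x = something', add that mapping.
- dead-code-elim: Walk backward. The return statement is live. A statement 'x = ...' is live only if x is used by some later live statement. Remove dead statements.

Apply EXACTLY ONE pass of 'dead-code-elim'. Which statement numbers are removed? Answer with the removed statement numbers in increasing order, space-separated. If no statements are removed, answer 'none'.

Answer: 3

Derivation:
Backward liveness scan:
Stmt 1 't = 9': KEEP (t is live); live-in = []
Stmt 2 'v = 8 * t': KEEP (v is live); live-in = ['t']
Stmt 3 'z = 1': DEAD (z not in live set ['v'])
Stmt 4 'u = v * 1': KEEP (u is live); live-in = ['v']
Stmt 5 'a = u * v': KEEP (a is live); live-in = ['u', 'v']
Stmt 6 'return a': KEEP (return); live-in = ['a']
Removed statement numbers: [3]
Surviving IR:
  t = 9
  v = 8 * t
  u = v * 1
  a = u * v
  return a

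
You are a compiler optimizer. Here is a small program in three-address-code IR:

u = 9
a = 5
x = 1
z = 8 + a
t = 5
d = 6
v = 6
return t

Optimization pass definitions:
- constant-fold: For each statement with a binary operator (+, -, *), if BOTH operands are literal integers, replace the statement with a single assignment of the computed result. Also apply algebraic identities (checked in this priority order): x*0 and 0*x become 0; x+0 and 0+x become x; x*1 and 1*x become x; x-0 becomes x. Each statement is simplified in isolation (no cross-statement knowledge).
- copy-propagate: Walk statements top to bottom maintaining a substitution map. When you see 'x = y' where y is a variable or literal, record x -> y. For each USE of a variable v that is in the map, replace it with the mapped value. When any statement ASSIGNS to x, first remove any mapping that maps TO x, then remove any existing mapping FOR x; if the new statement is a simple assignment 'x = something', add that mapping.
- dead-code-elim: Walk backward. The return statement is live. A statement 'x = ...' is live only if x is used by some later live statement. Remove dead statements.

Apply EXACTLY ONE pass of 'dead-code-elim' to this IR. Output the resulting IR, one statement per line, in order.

Answer: t = 5
return t

Derivation:
Applying dead-code-elim statement-by-statement:
  [8] return t  -> KEEP (return); live=['t']
  [7] v = 6  -> DEAD (v not live)
  [6] d = 6  -> DEAD (d not live)
  [5] t = 5  -> KEEP; live=[]
  [4] z = 8 + a  -> DEAD (z not live)
  [3] x = 1  -> DEAD (x not live)
  [2] a = 5  -> DEAD (a not live)
  [1] u = 9  -> DEAD (u not live)
Result (2 stmts):
  t = 5
  return t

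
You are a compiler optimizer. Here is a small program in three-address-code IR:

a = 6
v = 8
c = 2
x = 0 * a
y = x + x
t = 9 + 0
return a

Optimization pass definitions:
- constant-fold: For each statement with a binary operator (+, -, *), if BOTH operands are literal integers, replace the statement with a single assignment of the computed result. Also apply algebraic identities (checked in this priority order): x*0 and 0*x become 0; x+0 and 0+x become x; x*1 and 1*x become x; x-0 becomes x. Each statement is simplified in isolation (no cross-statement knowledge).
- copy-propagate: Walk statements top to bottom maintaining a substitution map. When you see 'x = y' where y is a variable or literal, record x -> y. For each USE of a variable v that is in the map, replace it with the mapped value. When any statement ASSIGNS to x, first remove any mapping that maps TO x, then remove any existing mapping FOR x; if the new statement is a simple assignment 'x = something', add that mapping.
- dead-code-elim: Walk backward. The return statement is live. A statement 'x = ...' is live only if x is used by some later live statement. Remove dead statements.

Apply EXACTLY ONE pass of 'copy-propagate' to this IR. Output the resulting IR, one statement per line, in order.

Applying copy-propagate statement-by-statement:
  [1] a = 6  (unchanged)
  [2] v = 8  (unchanged)
  [3] c = 2  (unchanged)
  [4] x = 0 * a  -> x = 0 * 6
  [5] y = x + x  (unchanged)
  [6] t = 9 + 0  (unchanged)
  [7] return a  -> return 6
Result (7 stmts):
  a = 6
  v = 8
  c = 2
  x = 0 * 6
  y = x + x
  t = 9 + 0
  return 6

Answer: a = 6
v = 8
c = 2
x = 0 * 6
y = x + x
t = 9 + 0
return 6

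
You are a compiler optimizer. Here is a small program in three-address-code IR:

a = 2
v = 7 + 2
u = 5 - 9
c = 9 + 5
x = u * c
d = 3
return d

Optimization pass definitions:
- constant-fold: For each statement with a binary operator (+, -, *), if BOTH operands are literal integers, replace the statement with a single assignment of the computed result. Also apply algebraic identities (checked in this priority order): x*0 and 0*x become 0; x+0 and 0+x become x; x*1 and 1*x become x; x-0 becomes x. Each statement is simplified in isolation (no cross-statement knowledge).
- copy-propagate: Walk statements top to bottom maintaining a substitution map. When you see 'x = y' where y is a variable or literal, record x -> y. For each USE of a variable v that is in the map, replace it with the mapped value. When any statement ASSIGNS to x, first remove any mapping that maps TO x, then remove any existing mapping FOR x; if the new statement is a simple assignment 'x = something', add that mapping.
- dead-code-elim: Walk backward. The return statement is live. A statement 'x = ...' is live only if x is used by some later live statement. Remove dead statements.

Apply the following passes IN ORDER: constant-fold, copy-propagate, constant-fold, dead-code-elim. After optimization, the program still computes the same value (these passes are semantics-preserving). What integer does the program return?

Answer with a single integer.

Initial IR:
  a = 2
  v = 7 + 2
  u = 5 - 9
  c = 9 + 5
  x = u * c
  d = 3
  return d
After constant-fold (7 stmts):
  a = 2
  v = 9
  u = -4
  c = 14
  x = u * c
  d = 3
  return d
After copy-propagate (7 stmts):
  a = 2
  v = 9
  u = -4
  c = 14
  x = -4 * 14
  d = 3
  return 3
After constant-fold (7 stmts):
  a = 2
  v = 9
  u = -4
  c = 14
  x = -56
  d = 3
  return 3
After dead-code-elim (1 stmts):
  return 3
Evaluate:
  a = 2  =>  a = 2
  v = 7 + 2  =>  v = 9
  u = 5 - 9  =>  u = -4
  c = 9 + 5  =>  c = 14
  x = u * c  =>  x = -56
  d = 3  =>  d = 3
  return d = 3

Answer: 3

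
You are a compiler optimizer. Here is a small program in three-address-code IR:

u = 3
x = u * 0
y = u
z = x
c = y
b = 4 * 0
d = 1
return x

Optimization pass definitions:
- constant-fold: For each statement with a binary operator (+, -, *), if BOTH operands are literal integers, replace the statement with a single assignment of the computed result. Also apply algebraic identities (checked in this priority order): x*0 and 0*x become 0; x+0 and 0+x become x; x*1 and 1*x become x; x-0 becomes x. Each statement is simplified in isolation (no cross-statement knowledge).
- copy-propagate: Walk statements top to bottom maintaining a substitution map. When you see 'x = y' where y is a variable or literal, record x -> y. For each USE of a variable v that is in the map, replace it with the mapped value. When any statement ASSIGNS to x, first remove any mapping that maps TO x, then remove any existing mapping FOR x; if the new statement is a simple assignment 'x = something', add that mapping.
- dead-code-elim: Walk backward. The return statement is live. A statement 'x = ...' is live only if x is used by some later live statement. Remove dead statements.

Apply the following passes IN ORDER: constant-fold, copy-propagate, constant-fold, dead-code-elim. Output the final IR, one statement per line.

Initial IR:
  u = 3
  x = u * 0
  y = u
  z = x
  c = y
  b = 4 * 0
  d = 1
  return x
After constant-fold (8 stmts):
  u = 3
  x = 0
  y = u
  z = x
  c = y
  b = 0
  d = 1
  return x
After copy-propagate (8 stmts):
  u = 3
  x = 0
  y = 3
  z = 0
  c = 3
  b = 0
  d = 1
  return 0
After constant-fold (8 stmts):
  u = 3
  x = 0
  y = 3
  z = 0
  c = 3
  b = 0
  d = 1
  return 0
After dead-code-elim (1 stmts):
  return 0

Answer: return 0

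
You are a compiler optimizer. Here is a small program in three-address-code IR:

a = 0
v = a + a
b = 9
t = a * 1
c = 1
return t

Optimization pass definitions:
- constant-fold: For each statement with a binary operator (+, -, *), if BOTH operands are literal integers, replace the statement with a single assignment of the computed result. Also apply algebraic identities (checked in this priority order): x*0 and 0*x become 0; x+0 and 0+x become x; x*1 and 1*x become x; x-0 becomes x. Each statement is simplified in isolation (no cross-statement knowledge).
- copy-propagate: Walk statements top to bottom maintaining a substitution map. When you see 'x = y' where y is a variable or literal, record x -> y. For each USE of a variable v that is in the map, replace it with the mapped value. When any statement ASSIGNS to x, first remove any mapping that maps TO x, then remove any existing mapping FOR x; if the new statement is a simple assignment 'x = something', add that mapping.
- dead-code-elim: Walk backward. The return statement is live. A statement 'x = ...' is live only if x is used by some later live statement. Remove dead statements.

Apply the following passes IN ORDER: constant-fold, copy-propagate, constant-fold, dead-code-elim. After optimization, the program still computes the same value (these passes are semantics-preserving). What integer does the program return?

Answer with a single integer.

Initial IR:
  a = 0
  v = a + a
  b = 9
  t = a * 1
  c = 1
  return t
After constant-fold (6 stmts):
  a = 0
  v = a + a
  b = 9
  t = a
  c = 1
  return t
After copy-propagate (6 stmts):
  a = 0
  v = 0 + 0
  b = 9
  t = 0
  c = 1
  return 0
After constant-fold (6 stmts):
  a = 0
  v = 0
  b = 9
  t = 0
  c = 1
  return 0
After dead-code-elim (1 stmts):
  return 0
Evaluate:
  a = 0  =>  a = 0
  v = a + a  =>  v = 0
  b = 9  =>  b = 9
  t = a * 1  =>  t = 0
  c = 1  =>  c = 1
  return t = 0

Answer: 0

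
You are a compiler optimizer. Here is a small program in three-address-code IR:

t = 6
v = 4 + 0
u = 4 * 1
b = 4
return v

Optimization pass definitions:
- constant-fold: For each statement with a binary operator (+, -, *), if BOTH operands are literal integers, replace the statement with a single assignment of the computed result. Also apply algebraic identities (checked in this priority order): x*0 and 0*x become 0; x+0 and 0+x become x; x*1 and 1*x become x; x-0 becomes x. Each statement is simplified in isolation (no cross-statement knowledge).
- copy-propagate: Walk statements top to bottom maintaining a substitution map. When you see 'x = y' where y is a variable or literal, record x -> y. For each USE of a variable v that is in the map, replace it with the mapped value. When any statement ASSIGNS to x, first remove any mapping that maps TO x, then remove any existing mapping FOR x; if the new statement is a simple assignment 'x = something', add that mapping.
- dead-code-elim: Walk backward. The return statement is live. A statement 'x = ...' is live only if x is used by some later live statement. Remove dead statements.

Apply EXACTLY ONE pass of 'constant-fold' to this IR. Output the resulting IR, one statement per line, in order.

Applying constant-fold statement-by-statement:
  [1] t = 6  (unchanged)
  [2] v = 4 + 0  -> v = 4
  [3] u = 4 * 1  -> u = 4
  [4] b = 4  (unchanged)
  [5] return v  (unchanged)
Result (5 stmts):
  t = 6
  v = 4
  u = 4
  b = 4
  return v

Answer: t = 6
v = 4
u = 4
b = 4
return v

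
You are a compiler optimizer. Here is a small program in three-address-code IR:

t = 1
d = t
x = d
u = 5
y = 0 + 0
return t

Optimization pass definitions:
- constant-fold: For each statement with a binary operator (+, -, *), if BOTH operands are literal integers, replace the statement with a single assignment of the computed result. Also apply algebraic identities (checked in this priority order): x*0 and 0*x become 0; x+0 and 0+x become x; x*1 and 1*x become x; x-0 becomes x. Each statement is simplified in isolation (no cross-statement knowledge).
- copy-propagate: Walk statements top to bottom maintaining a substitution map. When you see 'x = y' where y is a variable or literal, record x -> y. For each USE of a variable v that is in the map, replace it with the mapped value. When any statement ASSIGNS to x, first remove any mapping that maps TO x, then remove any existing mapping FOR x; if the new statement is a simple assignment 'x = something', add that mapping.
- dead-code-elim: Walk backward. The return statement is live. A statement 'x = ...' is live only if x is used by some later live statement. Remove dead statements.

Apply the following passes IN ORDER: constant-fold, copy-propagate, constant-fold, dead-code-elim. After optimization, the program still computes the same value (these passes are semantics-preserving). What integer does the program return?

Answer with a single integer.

Initial IR:
  t = 1
  d = t
  x = d
  u = 5
  y = 0 + 0
  return t
After constant-fold (6 stmts):
  t = 1
  d = t
  x = d
  u = 5
  y = 0
  return t
After copy-propagate (6 stmts):
  t = 1
  d = 1
  x = 1
  u = 5
  y = 0
  return 1
After constant-fold (6 stmts):
  t = 1
  d = 1
  x = 1
  u = 5
  y = 0
  return 1
After dead-code-elim (1 stmts):
  return 1
Evaluate:
  t = 1  =>  t = 1
  d = t  =>  d = 1
  x = d  =>  x = 1
  u = 5  =>  u = 5
  y = 0 + 0  =>  y = 0
  return t = 1

Answer: 1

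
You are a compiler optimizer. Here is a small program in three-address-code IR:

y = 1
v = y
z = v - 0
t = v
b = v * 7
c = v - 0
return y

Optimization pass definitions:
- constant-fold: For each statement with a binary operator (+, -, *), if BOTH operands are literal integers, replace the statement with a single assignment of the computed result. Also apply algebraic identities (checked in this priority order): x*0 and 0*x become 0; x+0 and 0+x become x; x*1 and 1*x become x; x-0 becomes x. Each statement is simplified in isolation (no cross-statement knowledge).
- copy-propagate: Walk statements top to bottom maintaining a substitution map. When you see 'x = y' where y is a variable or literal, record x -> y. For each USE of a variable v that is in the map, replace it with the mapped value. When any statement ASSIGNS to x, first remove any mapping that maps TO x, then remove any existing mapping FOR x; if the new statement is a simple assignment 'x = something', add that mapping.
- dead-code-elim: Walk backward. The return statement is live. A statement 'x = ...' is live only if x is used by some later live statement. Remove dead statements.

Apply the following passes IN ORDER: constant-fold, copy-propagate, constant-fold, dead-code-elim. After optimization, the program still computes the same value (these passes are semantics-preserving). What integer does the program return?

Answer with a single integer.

Initial IR:
  y = 1
  v = y
  z = v - 0
  t = v
  b = v * 7
  c = v - 0
  return y
After constant-fold (7 stmts):
  y = 1
  v = y
  z = v
  t = v
  b = v * 7
  c = v
  return y
After copy-propagate (7 stmts):
  y = 1
  v = 1
  z = 1
  t = 1
  b = 1 * 7
  c = 1
  return 1
After constant-fold (7 stmts):
  y = 1
  v = 1
  z = 1
  t = 1
  b = 7
  c = 1
  return 1
After dead-code-elim (1 stmts):
  return 1
Evaluate:
  y = 1  =>  y = 1
  v = y  =>  v = 1
  z = v - 0  =>  z = 1
  t = v  =>  t = 1
  b = v * 7  =>  b = 7
  c = v - 0  =>  c = 1
  return y = 1

Answer: 1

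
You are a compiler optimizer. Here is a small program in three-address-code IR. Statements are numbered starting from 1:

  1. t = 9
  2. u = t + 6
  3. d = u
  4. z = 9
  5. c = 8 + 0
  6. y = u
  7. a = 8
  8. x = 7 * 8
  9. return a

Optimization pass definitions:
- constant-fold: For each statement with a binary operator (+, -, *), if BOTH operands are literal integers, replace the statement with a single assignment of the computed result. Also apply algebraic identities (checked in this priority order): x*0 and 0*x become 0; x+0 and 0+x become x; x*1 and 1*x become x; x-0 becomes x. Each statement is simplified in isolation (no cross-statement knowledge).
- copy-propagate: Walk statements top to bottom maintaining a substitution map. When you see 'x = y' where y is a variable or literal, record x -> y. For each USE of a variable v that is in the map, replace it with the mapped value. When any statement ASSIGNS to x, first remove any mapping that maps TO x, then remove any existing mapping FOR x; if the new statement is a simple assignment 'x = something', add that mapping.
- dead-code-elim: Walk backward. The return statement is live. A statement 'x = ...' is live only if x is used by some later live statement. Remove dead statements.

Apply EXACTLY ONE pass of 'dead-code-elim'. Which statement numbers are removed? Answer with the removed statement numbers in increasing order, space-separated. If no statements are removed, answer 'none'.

Backward liveness scan:
Stmt 1 't = 9': DEAD (t not in live set [])
Stmt 2 'u = t + 6': DEAD (u not in live set [])
Stmt 3 'd = u': DEAD (d not in live set [])
Stmt 4 'z = 9': DEAD (z not in live set [])
Stmt 5 'c = 8 + 0': DEAD (c not in live set [])
Stmt 6 'y = u': DEAD (y not in live set [])
Stmt 7 'a = 8': KEEP (a is live); live-in = []
Stmt 8 'x = 7 * 8': DEAD (x not in live set ['a'])
Stmt 9 'return a': KEEP (return); live-in = ['a']
Removed statement numbers: [1, 2, 3, 4, 5, 6, 8]
Surviving IR:
  a = 8
  return a

Answer: 1 2 3 4 5 6 8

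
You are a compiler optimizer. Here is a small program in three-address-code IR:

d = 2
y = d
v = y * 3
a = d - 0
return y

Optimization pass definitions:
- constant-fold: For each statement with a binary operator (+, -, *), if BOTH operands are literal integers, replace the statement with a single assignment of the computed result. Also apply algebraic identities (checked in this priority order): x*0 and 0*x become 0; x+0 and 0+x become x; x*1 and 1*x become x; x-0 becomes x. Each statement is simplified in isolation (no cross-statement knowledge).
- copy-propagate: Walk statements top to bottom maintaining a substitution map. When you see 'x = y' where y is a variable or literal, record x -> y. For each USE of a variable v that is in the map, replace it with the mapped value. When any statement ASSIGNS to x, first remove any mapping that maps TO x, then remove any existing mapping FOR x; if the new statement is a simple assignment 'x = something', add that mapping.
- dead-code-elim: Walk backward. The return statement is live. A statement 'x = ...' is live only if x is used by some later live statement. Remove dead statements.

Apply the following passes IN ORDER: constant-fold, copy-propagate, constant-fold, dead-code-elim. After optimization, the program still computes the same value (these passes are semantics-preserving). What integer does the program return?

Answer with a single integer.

Initial IR:
  d = 2
  y = d
  v = y * 3
  a = d - 0
  return y
After constant-fold (5 stmts):
  d = 2
  y = d
  v = y * 3
  a = d
  return y
After copy-propagate (5 stmts):
  d = 2
  y = 2
  v = 2 * 3
  a = 2
  return 2
After constant-fold (5 stmts):
  d = 2
  y = 2
  v = 6
  a = 2
  return 2
After dead-code-elim (1 stmts):
  return 2
Evaluate:
  d = 2  =>  d = 2
  y = d  =>  y = 2
  v = y * 3  =>  v = 6
  a = d - 0  =>  a = 2
  return y = 2

Answer: 2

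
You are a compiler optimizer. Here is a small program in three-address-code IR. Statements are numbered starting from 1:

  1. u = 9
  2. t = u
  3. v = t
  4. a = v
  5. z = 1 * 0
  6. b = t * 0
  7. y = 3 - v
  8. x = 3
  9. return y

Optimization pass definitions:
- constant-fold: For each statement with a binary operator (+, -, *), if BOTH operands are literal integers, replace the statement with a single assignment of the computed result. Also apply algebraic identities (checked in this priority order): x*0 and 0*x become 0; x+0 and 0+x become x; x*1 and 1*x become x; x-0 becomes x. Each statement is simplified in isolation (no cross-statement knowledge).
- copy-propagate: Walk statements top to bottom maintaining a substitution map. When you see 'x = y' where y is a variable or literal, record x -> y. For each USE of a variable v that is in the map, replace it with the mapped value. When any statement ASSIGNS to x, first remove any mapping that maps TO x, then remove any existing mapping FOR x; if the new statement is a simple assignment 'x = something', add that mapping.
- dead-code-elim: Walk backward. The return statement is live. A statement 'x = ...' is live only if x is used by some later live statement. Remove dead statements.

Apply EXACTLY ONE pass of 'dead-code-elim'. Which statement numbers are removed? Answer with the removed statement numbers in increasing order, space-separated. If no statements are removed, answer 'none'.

Answer: 4 5 6 8

Derivation:
Backward liveness scan:
Stmt 1 'u = 9': KEEP (u is live); live-in = []
Stmt 2 't = u': KEEP (t is live); live-in = ['u']
Stmt 3 'v = t': KEEP (v is live); live-in = ['t']
Stmt 4 'a = v': DEAD (a not in live set ['v'])
Stmt 5 'z = 1 * 0': DEAD (z not in live set ['v'])
Stmt 6 'b = t * 0': DEAD (b not in live set ['v'])
Stmt 7 'y = 3 - v': KEEP (y is live); live-in = ['v']
Stmt 8 'x = 3': DEAD (x not in live set ['y'])
Stmt 9 'return y': KEEP (return); live-in = ['y']
Removed statement numbers: [4, 5, 6, 8]
Surviving IR:
  u = 9
  t = u
  v = t
  y = 3 - v
  return y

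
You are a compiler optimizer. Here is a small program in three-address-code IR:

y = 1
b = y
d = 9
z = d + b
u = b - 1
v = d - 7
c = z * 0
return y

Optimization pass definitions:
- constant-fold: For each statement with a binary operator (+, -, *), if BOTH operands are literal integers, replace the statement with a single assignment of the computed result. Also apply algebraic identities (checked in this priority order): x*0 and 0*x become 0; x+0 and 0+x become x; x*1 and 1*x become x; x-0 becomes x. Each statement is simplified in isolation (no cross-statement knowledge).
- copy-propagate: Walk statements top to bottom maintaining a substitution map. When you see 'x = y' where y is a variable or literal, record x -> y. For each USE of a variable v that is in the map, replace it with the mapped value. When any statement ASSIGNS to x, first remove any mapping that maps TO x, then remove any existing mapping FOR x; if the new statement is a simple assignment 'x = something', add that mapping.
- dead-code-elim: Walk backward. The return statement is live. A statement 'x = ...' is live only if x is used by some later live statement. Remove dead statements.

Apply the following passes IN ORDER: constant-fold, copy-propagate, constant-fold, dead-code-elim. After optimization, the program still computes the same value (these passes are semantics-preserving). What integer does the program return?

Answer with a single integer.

Answer: 1

Derivation:
Initial IR:
  y = 1
  b = y
  d = 9
  z = d + b
  u = b - 1
  v = d - 7
  c = z * 0
  return y
After constant-fold (8 stmts):
  y = 1
  b = y
  d = 9
  z = d + b
  u = b - 1
  v = d - 7
  c = 0
  return y
After copy-propagate (8 stmts):
  y = 1
  b = 1
  d = 9
  z = 9 + 1
  u = 1 - 1
  v = 9 - 7
  c = 0
  return 1
After constant-fold (8 stmts):
  y = 1
  b = 1
  d = 9
  z = 10
  u = 0
  v = 2
  c = 0
  return 1
After dead-code-elim (1 stmts):
  return 1
Evaluate:
  y = 1  =>  y = 1
  b = y  =>  b = 1
  d = 9  =>  d = 9
  z = d + b  =>  z = 10
  u = b - 1  =>  u = 0
  v = d - 7  =>  v = 2
  c = z * 0  =>  c = 0
  return y = 1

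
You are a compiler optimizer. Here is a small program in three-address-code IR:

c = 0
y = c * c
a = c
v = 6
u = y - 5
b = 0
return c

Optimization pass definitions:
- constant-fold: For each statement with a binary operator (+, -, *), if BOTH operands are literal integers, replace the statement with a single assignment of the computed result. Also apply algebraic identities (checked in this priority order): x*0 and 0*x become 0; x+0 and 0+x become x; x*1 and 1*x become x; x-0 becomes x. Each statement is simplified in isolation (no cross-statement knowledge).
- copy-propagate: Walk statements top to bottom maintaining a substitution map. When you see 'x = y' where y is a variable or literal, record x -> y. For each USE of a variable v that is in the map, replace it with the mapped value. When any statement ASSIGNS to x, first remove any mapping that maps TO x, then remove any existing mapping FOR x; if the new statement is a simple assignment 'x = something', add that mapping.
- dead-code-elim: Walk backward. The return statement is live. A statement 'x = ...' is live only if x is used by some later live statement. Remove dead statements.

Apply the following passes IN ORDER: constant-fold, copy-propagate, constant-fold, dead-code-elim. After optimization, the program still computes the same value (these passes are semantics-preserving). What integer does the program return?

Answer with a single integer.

Initial IR:
  c = 0
  y = c * c
  a = c
  v = 6
  u = y - 5
  b = 0
  return c
After constant-fold (7 stmts):
  c = 0
  y = c * c
  a = c
  v = 6
  u = y - 5
  b = 0
  return c
After copy-propagate (7 stmts):
  c = 0
  y = 0 * 0
  a = 0
  v = 6
  u = y - 5
  b = 0
  return 0
After constant-fold (7 stmts):
  c = 0
  y = 0
  a = 0
  v = 6
  u = y - 5
  b = 0
  return 0
After dead-code-elim (1 stmts):
  return 0
Evaluate:
  c = 0  =>  c = 0
  y = c * c  =>  y = 0
  a = c  =>  a = 0
  v = 6  =>  v = 6
  u = y - 5  =>  u = -5
  b = 0  =>  b = 0
  return c = 0

Answer: 0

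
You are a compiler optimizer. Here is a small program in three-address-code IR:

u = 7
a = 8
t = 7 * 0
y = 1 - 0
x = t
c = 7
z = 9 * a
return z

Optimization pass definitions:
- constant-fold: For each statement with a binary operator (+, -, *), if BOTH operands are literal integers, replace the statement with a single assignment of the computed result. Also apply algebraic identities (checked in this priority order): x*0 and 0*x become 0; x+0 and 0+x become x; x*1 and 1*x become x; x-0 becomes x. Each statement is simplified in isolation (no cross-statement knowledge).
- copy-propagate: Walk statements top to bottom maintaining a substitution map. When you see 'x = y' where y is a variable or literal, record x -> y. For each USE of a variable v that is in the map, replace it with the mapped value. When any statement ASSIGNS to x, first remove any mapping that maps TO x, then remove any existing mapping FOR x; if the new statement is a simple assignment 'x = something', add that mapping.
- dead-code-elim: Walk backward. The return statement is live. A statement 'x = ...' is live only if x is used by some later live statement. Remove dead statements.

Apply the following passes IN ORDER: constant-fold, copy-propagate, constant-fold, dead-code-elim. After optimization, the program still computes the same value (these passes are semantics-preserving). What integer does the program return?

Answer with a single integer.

Answer: 72

Derivation:
Initial IR:
  u = 7
  a = 8
  t = 7 * 0
  y = 1 - 0
  x = t
  c = 7
  z = 9 * a
  return z
After constant-fold (8 stmts):
  u = 7
  a = 8
  t = 0
  y = 1
  x = t
  c = 7
  z = 9 * a
  return z
After copy-propagate (8 stmts):
  u = 7
  a = 8
  t = 0
  y = 1
  x = 0
  c = 7
  z = 9 * 8
  return z
After constant-fold (8 stmts):
  u = 7
  a = 8
  t = 0
  y = 1
  x = 0
  c = 7
  z = 72
  return z
After dead-code-elim (2 stmts):
  z = 72
  return z
Evaluate:
  u = 7  =>  u = 7
  a = 8  =>  a = 8
  t = 7 * 0  =>  t = 0
  y = 1 - 0  =>  y = 1
  x = t  =>  x = 0
  c = 7  =>  c = 7
  z = 9 * a  =>  z = 72
  return z = 72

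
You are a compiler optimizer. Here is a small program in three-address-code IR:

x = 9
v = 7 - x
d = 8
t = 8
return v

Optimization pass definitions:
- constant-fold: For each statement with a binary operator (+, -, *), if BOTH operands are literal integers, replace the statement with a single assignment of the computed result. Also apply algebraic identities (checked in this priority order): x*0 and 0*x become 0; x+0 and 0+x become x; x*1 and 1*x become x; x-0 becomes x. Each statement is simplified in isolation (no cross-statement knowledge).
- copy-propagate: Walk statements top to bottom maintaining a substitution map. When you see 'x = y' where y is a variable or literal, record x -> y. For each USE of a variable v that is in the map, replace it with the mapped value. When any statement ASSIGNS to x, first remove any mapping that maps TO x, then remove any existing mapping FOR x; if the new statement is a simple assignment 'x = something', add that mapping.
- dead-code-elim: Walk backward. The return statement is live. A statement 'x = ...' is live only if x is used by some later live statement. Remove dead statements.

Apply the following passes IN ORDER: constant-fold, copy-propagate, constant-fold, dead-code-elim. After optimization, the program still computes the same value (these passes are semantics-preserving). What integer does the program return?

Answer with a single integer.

Answer: -2

Derivation:
Initial IR:
  x = 9
  v = 7 - x
  d = 8
  t = 8
  return v
After constant-fold (5 stmts):
  x = 9
  v = 7 - x
  d = 8
  t = 8
  return v
After copy-propagate (5 stmts):
  x = 9
  v = 7 - 9
  d = 8
  t = 8
  return v
After constant-fold (5 stmts):
  x = 9
  v = -2
  d = 8
  t = 8
  return v
After dead-code-elim (2 stmts):
  v = -2
  return v
Evaluate:
  x = 9  =>  x = 9
  v = 7 - x  =>  v = -2
  d = 8  =>  d = 8
  t = 8  =>  t = 8
  return v = -2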